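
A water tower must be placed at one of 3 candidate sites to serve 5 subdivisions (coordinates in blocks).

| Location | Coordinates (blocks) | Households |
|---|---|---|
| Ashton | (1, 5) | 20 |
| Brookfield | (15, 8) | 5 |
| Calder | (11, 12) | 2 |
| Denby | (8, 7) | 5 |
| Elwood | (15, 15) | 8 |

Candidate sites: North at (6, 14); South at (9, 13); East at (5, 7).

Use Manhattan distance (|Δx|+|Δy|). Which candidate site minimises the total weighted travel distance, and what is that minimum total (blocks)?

East, total 356 blocks

Total weighted distance at each candidate:
  North (6, 14): total = 494
  South (9, 13): total = 480
  East (5, 7): total = 356
Minimum is at East with total 356 blocks.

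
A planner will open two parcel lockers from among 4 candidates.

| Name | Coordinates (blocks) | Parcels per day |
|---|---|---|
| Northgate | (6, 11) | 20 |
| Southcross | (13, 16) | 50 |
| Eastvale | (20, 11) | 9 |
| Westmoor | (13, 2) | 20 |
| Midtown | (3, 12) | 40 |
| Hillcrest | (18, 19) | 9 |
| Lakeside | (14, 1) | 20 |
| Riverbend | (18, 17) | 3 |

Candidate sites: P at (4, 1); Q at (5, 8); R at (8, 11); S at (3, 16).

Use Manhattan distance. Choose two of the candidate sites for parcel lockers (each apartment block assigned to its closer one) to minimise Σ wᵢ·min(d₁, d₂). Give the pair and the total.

{P, R}, total 1498

Evaluate every pair (each demand assigned to the nearer of the two):
  {P, R}: total = 1498
  {R, S}: total = 1618
  {P, S}: total = 1628
  {Q, R}: total = 1698
  {Q, S}: total = 1712
  {P, Q}: total = 1964
Best pair: {P, R} with total 1498.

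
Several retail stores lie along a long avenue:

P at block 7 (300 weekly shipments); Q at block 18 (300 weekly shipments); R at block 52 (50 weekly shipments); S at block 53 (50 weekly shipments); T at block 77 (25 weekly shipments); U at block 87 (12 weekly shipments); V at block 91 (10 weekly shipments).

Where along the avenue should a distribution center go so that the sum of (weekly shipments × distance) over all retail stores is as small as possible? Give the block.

For a sum of weighted absolute distances on a line, the optimum is the weighted median (not the mean). Total weight W = 747; half-weight = 373.5.
Sort by position and accumulate weight:
  block 7 (P, w=300) → cum 300
  block 18 (Q, w=300) → cum 600  ≥ 373.5 → median here
  block 52 (R, w=50) → cum 650
  block 53 (S, w=50) → cum 700
  block 77 (T, w=25) → cum 725
  block 87 (U, w=12) → cum 737
  block 91 (V, w=10) → cum 747
Optimal location: block 18.

x = 18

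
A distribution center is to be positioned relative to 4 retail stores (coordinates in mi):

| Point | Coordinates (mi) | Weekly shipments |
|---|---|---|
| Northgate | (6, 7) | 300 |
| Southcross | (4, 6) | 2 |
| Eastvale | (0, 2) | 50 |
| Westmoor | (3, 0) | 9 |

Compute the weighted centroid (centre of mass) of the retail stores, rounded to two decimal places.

The minimiser of Σwᵢ‖p−pᵢ‖² is the weighted centroid p* = (Σwᵢpᵢ)/(Σwᵢ).
Σwᵢ = 361.
Σwᵢxᵢ = 300·6 + 2·4 + 50·0 + 9·3 = 1835.
Σwᵢyᵢ = 300·7 + 2·6 + 50·2 + 9·0 = 2212.
x* = 1835/361 = 5.08, y* = 2212/361 = 6.13.

(5.08, 6.13)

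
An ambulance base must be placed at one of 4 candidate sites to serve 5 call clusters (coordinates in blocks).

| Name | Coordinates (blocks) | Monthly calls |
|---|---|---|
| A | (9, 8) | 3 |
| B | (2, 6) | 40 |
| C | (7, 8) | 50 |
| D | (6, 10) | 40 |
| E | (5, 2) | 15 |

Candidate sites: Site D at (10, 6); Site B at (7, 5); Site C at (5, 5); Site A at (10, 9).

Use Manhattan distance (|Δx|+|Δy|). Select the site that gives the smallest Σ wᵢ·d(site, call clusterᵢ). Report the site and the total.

Site C, total 716 blocks

Total weighted distance at each candidate:
  Site D (10, 6): total = 1034
  Site B (7, 5): total = 720
  Site C (5, 5): total = 716
  Site A (10, 9): total = 1026
Minimum is at Site C with total 716 blocks.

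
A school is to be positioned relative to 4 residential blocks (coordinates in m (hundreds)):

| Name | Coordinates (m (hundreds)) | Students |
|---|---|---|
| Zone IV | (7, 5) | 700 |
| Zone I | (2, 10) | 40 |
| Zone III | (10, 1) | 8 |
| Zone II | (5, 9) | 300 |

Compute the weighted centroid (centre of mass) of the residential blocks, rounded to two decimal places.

The minimiser of Σwᵢ‖p−pᵢ‖² is the weighted centroid p* = (Σwᵢpᵢ)/(Σwᵢ).
Σwᵢ = 1048.
Σwᵢxᵢ = 700·7 + 40·2 + 8·10 + 300·5 = 6560.
Σwᵢyᵢ = 700·5 + 40·10 + 8·1 + 300·9 = 6608.
x* = 6560/1048 = 6.26, y* = 6608/1048 = 6.31.

(6.26, 6.31)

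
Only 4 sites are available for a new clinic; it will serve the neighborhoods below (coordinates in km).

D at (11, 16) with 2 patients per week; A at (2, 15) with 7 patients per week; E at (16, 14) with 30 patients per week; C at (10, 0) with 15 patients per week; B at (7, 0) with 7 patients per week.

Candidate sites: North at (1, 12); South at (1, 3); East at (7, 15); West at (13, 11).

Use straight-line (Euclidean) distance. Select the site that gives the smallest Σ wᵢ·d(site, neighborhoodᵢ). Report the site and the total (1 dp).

Total weighted distance at each candidate:
  North (1, 12): total = 816.6
  South (1, 3): total = 864.4
  East (7, 15): total = 649.4
  West (13, 11): total = 478.7
Minimum is at West with total 478.7 km.

West, total 478.7 km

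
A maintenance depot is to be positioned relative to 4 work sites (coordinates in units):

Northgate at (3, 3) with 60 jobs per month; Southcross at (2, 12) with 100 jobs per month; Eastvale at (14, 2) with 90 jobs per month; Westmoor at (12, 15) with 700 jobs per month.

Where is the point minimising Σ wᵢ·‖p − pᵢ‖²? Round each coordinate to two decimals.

(10.57, 12.69)

The minimiser of Σwᵢ‖p−pᵢ‖² is the weighted centroid p* = (Σwᵢpᵢ)/(Σwᵢ).
Σwᵢ = 950.
Σwᵢxᵢ = 60·3 + 100·2 + 90·14 + 700·12 = 10040.
Σwᵢyᵢ = 60·3 + 100·12 + 90·2 + 700·15 = 12060.
x* = 10040/950 = 10.57, y* = 12060/950 = 12.69.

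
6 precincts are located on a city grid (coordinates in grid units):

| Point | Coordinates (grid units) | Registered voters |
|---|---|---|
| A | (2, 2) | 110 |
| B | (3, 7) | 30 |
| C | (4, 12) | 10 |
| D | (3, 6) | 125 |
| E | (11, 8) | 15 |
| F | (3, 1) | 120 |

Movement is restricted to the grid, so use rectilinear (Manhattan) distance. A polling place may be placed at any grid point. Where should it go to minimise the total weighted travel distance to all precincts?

Manhattan distance separates: Σwᵢ(|x−xᵢ|+|y−yᵢ|) = Σwᵢ|x−xᵢ| + Σwᵢ|y−yᵢ|, so x and y are optimised independently as 1-D weighted medians.
Total weight W = 410; half = 205.
x-coordinate, sorted with cumulative weight:
  x=2 (A, w=110) cum 110
  x=3 (B, w=30) cum 140
  x=3 (D, w=125) cum 265  ← median
  x=3 (F, w=120) cum 385
  x=4 (C, w=10) cum 395
  x=11 (E, w=15) cum 410
⇒ x* = 3
y-coordinate, sorted with cumulative weight:
  y=1 (F, w=120) cum 120
  y=2 (A, w=110) cum 230  ← median
  y=6 (D, w=125) cum 355
  y=7 (B, w=30) cum 385
  y=8 (E, w=15) cum 400
  y=12 (C, w=10) cum 410
⇒ y* = 2

(3, 2)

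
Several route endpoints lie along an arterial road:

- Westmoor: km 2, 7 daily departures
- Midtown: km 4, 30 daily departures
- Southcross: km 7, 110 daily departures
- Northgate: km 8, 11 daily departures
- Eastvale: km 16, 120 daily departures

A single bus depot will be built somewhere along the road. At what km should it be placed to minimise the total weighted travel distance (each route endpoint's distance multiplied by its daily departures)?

x = 7

For a sum of weighted absolute distances on a line, the optimum is the weighted median (not the mean). Total weight W = 278; half-weight = 139.
Sort by position and accumulate weight:
  km 2 (Westmoor, w=7) → cum 7
  km 4 (Midtown, w=30) → cum 37
  km 7 (Southcross, w=110) → cum 147  ≥ 139 → median here
  km 8 (Northgate, w=11) → cum 158
  km 16 (Eastvale, w=120) → cum 278
Optimal location: km 7.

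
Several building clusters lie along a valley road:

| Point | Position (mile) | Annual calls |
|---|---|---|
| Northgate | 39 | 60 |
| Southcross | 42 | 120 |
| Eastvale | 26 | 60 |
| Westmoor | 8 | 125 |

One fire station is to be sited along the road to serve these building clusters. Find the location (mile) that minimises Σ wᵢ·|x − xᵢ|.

x = 26

For a sum of weighted absolute distances on a line, the optimum is the weighted median (not the mean). Total weight W = 365; half-weight = 182.5.
Sort by position and accumulate weight:
  mile 8 (Westmoor, w=125) → cum 125
  mile 26 (Eastvale, w=60) → cum 185  ≥ 182.5 → median here
  mile 39 (Northgate, w=60) → cum 245
  mile 42 (Southcross, w=120) → cum 365
Optimal location: mile 26.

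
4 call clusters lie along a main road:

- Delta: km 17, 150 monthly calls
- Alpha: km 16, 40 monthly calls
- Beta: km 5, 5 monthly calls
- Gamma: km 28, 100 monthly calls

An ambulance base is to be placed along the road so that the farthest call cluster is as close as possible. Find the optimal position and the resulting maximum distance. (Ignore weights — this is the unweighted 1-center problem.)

The 1-center on a line is the midpoint of the two extreme points: leftmost at 5, rightmost at 28.
Optimal location = (5 + 28)/2 = 16.5; maximum distance = (28 − 5)/2 = 11.5.

location 16.5, max distance 11.5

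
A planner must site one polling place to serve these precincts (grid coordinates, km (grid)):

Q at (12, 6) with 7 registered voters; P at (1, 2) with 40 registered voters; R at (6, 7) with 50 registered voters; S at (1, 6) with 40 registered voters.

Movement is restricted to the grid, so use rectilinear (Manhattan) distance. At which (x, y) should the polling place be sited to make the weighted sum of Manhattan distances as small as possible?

(1, 6)

Manhattan distance separates: Σwᵢ(|x−xᵢ|+|y−yᵢ|) = Σwᵢ|x−xᵢ| + Σwᵢ|y−yᵢ|, so x and y are optimised independently as 1-D weighted medians.
Total weight W = 137; half = 68.5.
x-coordinate, sorted with cumulative weight:
  x=1 (P, w=40) cum 40
  x=1 (S, w=40) cum 80  ← median
  x=6 (R, w=50) cum 130
  x=12 (Q, w=7) cum 137
⇒ x* = 1
y-coordinate, sorted with cumulative weight:
  y=2 (P, w=40) cum 40
  y=6 (Q, w=7) cum 47
  y=6 (S, w=40) cum 87  ← median
  y=7 (R, w=50) cum 137
⇒ y* = 6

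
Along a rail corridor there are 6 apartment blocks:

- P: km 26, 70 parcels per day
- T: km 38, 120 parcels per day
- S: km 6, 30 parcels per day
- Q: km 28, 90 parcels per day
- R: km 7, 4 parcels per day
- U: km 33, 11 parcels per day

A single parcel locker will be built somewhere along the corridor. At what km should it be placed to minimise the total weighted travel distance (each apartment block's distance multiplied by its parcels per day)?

x = 28

For a sum of weighted absolute distances on a line, the optimum is the weighted median (not the mean). Total weight W = 325; half-weight = 162.5.
Sort by position and accumulate weight:
  km 6 (S, w=30) → cum 30
  km 7 (R, w=4) → cum 34
  km 26 (P, w=70) → cum 104
  km 28 (Q, w=90) → cum 194  ≥ 162.5 → median here
  km 33 (U, w=11) → cum 205
  km 38 (T, w=120) → cum 325
Optimal location: km 28.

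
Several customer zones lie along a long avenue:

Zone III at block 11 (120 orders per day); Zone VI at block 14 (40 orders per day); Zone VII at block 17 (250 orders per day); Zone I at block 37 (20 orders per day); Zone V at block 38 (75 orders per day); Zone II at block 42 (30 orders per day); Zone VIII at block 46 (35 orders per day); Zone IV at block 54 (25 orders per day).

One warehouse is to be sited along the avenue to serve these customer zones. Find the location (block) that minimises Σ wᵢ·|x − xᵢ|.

x = 17

For a sum of weighted absolute distances on a line, the optimum is the weighted median (not the mean). Total weight W = 595; half-weight = 297.5.
Sort by position and accumulate weight:
  block 11 (Zone III, w=120) → cum 120
  block 14 (Zone VI, w=40) → cum 160
  block 17 (Zone VII, w=250) → cum 410  ≥ 297.5 → median here
  block 37 (Zone I, w=20) → cum 430
  block 38 (Zone V, w=75) → cum 505
  block 42 (Zone II, w=30) → cum 535
  block 46 (Zone VIII, w=35) → cum 570
  block 54 (Zone IV, w=25) → cum 595
Optimal location: block 17.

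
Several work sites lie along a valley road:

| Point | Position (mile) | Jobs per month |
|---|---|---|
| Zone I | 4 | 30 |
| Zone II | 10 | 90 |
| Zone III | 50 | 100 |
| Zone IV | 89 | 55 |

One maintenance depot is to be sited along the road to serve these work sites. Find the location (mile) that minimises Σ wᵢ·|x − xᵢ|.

For a sum of weighted absolute distances on a line, the optimum is the weighted median (not the mean). Total weight W = 275; half-weight = 137.5.
Sort by position and accumulate weight:
  mile 4 (Zone I, w=30) → cum 30
  mile 10 (Zone II, w=90) → cum 120
  mile 50 (Zone III, w=100) → cum 220  ≥ 137.5 → median here
  mile 89 (Zone IV, w=55) → cum 275
Optimal location: mile 50.

x = 50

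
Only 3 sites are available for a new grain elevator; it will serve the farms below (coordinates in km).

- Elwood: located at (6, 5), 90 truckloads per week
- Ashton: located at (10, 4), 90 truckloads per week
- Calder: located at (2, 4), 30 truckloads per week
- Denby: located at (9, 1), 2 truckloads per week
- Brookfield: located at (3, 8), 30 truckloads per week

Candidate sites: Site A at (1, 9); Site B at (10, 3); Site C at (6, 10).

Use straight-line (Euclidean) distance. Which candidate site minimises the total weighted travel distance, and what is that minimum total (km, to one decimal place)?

Total weighted distance at each candidate:
  Site A (1, 9): total = 1745.6
  Site B (10, 3): total = 996.9
  Site C (6, 10): total = 1442.5
Minimum is at Site B with total 996.9 km.

Site B, total 996.9 km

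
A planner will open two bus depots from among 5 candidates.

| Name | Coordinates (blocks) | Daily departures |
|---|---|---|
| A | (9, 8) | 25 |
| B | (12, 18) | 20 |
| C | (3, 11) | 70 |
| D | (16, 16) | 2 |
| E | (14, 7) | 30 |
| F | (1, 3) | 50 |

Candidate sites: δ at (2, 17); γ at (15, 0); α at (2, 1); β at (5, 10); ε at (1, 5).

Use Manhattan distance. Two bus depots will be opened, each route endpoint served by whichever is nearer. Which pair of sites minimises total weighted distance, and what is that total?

{β, ε}, total 1154

Evaluate every pair (each demand assigned to the nearer of the two):
  {β, ε}: total = 1154
  {α, β}: total = 1204
  {γ, β}: total = 1484
  {δ, β}: total = 1520
  {δ, ε}: total = 1565
  {γ, ε}: total = 1629
  {δ, α}: total = 1780
  {α, ε}: total = 1917
  {γ, α}: total = 1964
  {δ, γ}: total = 2080
Best pair: {β, ε} with total 1154.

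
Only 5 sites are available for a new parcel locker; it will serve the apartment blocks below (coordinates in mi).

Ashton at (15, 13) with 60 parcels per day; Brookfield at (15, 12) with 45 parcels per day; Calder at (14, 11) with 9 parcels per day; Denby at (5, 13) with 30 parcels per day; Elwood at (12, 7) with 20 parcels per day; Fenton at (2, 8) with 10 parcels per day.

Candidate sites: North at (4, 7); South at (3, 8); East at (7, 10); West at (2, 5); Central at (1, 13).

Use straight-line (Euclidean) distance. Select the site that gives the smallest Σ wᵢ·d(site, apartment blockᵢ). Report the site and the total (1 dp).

Total weighted distance at each candidate:
  North (4, 7): total = 1757.3
  South (3, 8): total = 1804.5
  East (7, 10): total = 1226.0
  West (2, 5): total = 2191.3
  Central (1, 13): total = 2011.6
Minimum is at East with total 1226.0 mi.

East, total 1226.0 mi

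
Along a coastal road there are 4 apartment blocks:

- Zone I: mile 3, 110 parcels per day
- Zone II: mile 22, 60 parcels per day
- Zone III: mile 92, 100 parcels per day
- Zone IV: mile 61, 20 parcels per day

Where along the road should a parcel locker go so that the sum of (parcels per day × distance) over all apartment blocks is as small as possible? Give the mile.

For a sum of weighted absolute distances on a line, the optimum is the weighted median (not the mean). Total weight W = 290; half-weight = 145.
Sort by position and accumulate weight:
  mile 3 (Zone I, w=110) → cum 110
  mile 22 (Zone II, w=60) → cum 170  ≥ 145 → median here
  mile 61 (Zone IV, w=20) → cum 190
  mile 92 (Zone III, w=100) → cum 290
Optimal location: mile 22.

x = 22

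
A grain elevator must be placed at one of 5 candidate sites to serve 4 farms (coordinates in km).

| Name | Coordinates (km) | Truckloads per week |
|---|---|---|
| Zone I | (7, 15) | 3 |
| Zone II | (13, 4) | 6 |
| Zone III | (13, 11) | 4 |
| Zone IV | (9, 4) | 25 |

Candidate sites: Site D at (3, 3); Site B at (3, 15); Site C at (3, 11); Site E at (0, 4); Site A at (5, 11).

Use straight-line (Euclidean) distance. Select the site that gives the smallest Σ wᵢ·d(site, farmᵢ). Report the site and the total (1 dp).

Total weighted distance at each candidate:
  Site D (3, 3): total = 301.5
  Site B (3, 15): total = 457.5
  Site C (3, 11): total = 360.7
  Site E (0, 4): total = 401.2
  Site A (5, 11): total = 310.8
Minimum is at Site D with total 301.5 km.

Site D, total 301.5 km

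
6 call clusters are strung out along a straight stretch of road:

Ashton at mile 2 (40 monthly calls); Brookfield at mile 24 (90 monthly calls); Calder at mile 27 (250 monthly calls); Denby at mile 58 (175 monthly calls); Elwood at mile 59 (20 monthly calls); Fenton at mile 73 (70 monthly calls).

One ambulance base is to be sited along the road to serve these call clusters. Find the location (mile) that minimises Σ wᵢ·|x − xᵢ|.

For a sum of weighted absolute distances on a line, the optimum is the weighted median (not the mean). Total weight W = 645; half-weight = 322.5.
Sort by position and accumulate weight:
  mile 2 (Ashton, w=40) → cum 40
  mile 24 (Brookfield, w=90) → cum 130
  mile 27 (Calder, w=250) → cum 380  ≥ 322.5 → median here
  mile 58 (Denby, w=175) → cum 555
  mile 59 (Elwood, w=20) → cum 575
  mile 73 (Fenton, w=70) → cum 645
Optimal location: mile 27.

x = 27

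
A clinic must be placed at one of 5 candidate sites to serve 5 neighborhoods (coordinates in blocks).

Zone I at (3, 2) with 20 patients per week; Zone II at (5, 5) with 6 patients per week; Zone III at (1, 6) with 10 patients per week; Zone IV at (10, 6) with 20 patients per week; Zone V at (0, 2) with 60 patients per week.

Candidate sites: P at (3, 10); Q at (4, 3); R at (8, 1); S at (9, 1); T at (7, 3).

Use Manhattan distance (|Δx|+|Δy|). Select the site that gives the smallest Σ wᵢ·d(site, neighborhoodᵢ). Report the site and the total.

Total weighted distance at each candidate:
  P (3, 10): total = 1142
  Q (4, 3): total = 598
  R (8, 1): total = 962
  S (9, 1): total = 1038
  T (7, 3): total = 814
Minimum is at Q with total 598 blocks.

Q, total 598 blocks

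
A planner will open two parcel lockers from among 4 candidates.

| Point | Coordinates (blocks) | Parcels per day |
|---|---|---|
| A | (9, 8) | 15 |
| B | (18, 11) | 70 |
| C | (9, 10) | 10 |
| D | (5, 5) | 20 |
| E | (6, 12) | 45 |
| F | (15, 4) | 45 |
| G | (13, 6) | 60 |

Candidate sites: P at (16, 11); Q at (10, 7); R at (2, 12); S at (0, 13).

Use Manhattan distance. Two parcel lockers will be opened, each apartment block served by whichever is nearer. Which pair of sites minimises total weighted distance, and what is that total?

Evaluate every pair (each demand assigned to the nearer of the two):
  {P, Q}: total = 1355
  {P, R}: total = 1590
  {P, S}: total = 1785
  {Q, R}: total = 1830
  {Q, S}: total = 1965
  {R, S}: total = 3790
Best pair: {P, Q} with total 1355.

{P, Q}, total 1355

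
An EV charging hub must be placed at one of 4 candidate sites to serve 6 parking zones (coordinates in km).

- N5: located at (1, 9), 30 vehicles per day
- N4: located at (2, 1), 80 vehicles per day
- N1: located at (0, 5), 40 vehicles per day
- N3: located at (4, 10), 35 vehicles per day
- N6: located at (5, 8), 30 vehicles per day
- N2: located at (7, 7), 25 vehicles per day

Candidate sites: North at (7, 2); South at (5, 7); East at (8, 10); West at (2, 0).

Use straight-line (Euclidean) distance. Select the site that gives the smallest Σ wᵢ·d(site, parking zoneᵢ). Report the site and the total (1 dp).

South, total 1076.9 km

Total weighted distance at each candidate:
  North (7, 2): total = 1602.9
  South (5, 7): total = 1076.9
  East (8, 10): total = 1782.0
  West (2, 0): total = 1395.4
Minimum is at South with total 1076.9 km.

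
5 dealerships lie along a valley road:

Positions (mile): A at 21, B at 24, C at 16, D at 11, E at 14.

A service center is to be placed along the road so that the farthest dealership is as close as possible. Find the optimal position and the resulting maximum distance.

The 1-center on a line is the midpoint of the two extreme points: leftmost at 11, rightmost at 24.
Optimal location = (11 + 24)/2 = 17.5; maximum distance = (24 − 11)/2 = 6.5.

location 17.5, max distance 6.5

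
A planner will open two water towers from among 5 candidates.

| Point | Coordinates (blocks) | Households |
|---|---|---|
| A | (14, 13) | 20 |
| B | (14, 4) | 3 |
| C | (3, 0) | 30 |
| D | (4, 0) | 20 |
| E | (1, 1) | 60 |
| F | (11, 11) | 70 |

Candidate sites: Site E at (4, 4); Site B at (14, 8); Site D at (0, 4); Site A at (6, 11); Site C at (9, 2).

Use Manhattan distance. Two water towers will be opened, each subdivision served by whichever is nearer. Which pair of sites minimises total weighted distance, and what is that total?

Evaluate every pair (each demand assigned to the nearer of the two):
  {Site E, Site B}: total = 1122
  {Site B, Site D}: total = 1142
  {Site E, Site A}: total = 1170
  {Site D, Site A}: total = 1202
  {Site B, Site C}: total = 1452
  {Site A, Site C}: total = 1491
  {Site E, Site C}: total = 1701
  {Site D, Site C}: total = 1701
  {Site E, Site D}: total = 1860
  {Site B, Site A}: total = 2042
Best pair: {Site E, Site B} with total 1122.

{Site E, Site B}, total 1122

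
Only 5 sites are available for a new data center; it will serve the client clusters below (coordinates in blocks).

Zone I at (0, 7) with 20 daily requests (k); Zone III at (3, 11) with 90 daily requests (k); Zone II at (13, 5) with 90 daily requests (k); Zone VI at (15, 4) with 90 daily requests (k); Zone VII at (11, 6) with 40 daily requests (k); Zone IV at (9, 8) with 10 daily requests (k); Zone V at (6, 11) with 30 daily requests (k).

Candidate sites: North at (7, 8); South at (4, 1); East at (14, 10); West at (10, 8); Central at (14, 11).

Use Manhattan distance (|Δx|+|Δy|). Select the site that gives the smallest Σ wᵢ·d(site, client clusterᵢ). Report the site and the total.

West, total 2810 blocks

Total weighted distance at each candidate:
  North (7, 8): total = 3060
  South (4, 1): total = 4580
  East (14, 10): total = 3210
  West (10, 8): total = 2810
  Central (14, 11): total = 3340
Minimum is at West with total 2810 blocks.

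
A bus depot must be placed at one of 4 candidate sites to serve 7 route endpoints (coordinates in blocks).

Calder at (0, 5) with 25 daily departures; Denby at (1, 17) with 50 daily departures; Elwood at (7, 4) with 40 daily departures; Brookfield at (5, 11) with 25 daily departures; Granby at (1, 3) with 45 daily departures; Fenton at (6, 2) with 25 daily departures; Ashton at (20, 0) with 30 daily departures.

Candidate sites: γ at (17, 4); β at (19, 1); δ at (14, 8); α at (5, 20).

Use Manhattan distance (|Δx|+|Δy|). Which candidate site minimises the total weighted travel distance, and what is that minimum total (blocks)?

Total weighted distance at each candidate:
  γ (17, 4): total = 4075
  β (19, 1): total = 4785
  δ (14, 8): total = 3845
  α (5, 20): total = 4265
Minimum is at δ with total 3845 blocks.

δ, total 3845 blocks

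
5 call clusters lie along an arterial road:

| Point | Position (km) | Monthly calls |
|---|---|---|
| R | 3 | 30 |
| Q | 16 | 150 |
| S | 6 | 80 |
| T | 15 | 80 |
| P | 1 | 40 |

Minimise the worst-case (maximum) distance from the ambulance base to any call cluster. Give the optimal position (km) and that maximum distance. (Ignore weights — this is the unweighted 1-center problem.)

location 8.5, max distance 7.5

The 1-center on a line is the midpoint of the two extreme points: leftmost at 1, rightmost at 16.
Optimal location = (1 + 16)/2 = 8.5; maximum distance = (16 − 1)/2 = 7.5.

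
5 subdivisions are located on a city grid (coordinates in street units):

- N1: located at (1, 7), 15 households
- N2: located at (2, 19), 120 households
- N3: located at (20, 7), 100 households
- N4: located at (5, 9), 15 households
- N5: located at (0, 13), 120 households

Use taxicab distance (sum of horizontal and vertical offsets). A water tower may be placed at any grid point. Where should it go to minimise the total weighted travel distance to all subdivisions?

(2, 13)

Manhattan distance separates: Σwᵢ(|x−xᵢ|+|y−yᵢ|) = Σwᵢ|x−xᵢ| + Σwᵢ|y−yᵢ|, so x and y are optimised independently as 1-D weighted medians.
Total weight W = 370; half = 185.
x-coordinate, sorted with cumulative weight:
  x=0 (N5, w=120) cum 120
  x=1 (N1, w=15) cum 135
  x=2 (N2, w=120) cum 255  ← median
  x=5 (N4, w=15) cum 270
  x=20 (N3, w=100) cum 370
⇒ x* = 2
y-coordinate, sorted with cumulative weight:
  y=7 (N1, w=15) cum 15
  y=7 (N3, w=100) cum 115
  y=9 (N4, w=15) cum 130
  y=13 (N5, w=120) cum 250  ← median
  y=19 (N2, w=120) cum 370
⇒ y* = 13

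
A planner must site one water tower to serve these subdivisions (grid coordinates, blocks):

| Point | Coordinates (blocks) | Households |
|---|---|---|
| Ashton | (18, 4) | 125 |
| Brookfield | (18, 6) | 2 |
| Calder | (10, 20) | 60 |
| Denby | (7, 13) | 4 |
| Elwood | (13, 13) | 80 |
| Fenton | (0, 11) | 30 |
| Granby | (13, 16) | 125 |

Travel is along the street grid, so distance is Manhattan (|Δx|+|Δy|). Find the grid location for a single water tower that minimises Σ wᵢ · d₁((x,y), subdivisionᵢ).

Manhattan distance separates: Σwᵢ(|x−xᵢ|+|y−yᵢ|) = Σwᵢ|x−xᵢ| + Σwᵢ|y−yᵢ|, so x and y are optimised independently as 1-D weighted medians.
Total weight W = 426; half = 213.
x-coordinate, sorted with cumulative weight:
  x=0 (Fenton, w=30) cum 30
  x=7 (Denby, w=4) cum 34
  x=10 (Calder, w=60) cum 94
  x=13 (Elwood, w=80) cum 174
  x=13 (Granby, w=125) cum 299  ← median
  x=18 (Ashton, w=125) cum 424
  x=18 (Brookfield, w=2) cum 426
⇒ x* = 13
y-coordinate, sorted with cumulative weight:
  y=4 (Ashton, w=125) cum 125
  y=6 (Brookfield, w=2) cum 127
  y=11 (Fenton, w=30) cum 157
  y=13 (Denby, w=4) cum 161
  y=13 (Elwood, w=80) cum 241  ← median
  y=16 (Granby, w=125) cum 366
  y=20 (Calder, w=60) cum 426
⇒ y* = 13

(13, 13)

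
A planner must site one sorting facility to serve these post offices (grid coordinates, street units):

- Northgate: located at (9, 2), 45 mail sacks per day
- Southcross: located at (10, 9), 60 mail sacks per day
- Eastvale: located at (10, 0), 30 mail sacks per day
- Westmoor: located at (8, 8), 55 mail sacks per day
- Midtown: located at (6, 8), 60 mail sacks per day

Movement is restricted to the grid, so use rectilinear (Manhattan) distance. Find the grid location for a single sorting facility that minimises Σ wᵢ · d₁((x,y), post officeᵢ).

(9, 8)

Manhattan distance separates: Σwᵢ(|x−xᵢ|+|y−yᵢ|) = Σwᵢ|x−xᵢ| + Σwᵢ|y−yᵢ|, so x and y are optimised independently as 1-D weighted medians.
Total weight W = 250; half = 125.
x-coordinate, sorted with cumulative weight:
  x=6 (Midtown, w=60) cum 60
  x=8 (Westmoor, w=55) cum 115
  x=9 (Northgate, w=45) cum 160  ← median
  x=10 (Southcross, w=60) cum 220
  x=10 (Eastvale, w=30) cum 250
⇒ x* = 9
y-coordinate, sorted with cumulative weight:
  y=0 (Eastvale, w=30) cum 30
  y=2 (Northgate, w=45) cum 75
  y=8 (Westmoor, w=55) cum 130  ← median
  y=8 (Midtown, w=60) cum 190
  y=9 (Southcross, w=60) cum 250
⇒ y* = 8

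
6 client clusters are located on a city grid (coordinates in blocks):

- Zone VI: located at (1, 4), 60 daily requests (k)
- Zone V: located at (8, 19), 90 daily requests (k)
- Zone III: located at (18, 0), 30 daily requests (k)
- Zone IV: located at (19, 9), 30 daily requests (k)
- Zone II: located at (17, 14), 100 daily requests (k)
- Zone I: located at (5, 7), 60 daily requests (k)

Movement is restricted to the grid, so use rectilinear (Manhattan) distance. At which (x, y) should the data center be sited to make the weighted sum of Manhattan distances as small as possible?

Manhattan distance separates: Σwᵢ(|x−xᵢ|+|y−yᵢ|) = Σwᵢ|x−xᵢ| + Σwᵢ|y−yᵢ|, so x and y are optimised independently as 1-D weighted medians.
Total weight W = 370; half = 185.
x-coordinate, sorted with cumulative weight:
  x=1 (Zone VI, w=60) cum 60
  x=5 (Zone I, w=60) cum 120
  x=8 (Zone V, w=90) cum 210  ← median
  x=17 (Zone II, w=100) cum 310
  x=18 (Zone III, w=30) cum 340
  x=19 (Zone IV, w=30) cum 370
⇒ x* = 8
y-coordinate, sorted with cumulative weight:
  y=0 (Zone III, w=30) cum 30
  y=4 (Zone VI, w=60) cum 90
  y=7 (Zone I, w=60) cum 150
  y=9 (Zone IV, w=30) cum 180
  y=14 (Zone II, w=100) cum 280  ← median
  y=19 (Zone V, w=90) cum 370
⇒ y* = 14

(8, 14)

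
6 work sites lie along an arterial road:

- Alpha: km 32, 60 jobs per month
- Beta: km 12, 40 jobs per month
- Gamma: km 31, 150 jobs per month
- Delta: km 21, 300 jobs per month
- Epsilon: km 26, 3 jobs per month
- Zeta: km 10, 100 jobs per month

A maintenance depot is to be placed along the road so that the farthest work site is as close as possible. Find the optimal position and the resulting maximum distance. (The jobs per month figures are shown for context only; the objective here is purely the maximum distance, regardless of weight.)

location 21, max distance 11

The 1-center on a line is the midpoint of the two extreme points: leftmost at 10, rightmost at 32.
Optimal location = (10 + 32)/2 = 21; maximum distance = (32 − 10)/2 = 11.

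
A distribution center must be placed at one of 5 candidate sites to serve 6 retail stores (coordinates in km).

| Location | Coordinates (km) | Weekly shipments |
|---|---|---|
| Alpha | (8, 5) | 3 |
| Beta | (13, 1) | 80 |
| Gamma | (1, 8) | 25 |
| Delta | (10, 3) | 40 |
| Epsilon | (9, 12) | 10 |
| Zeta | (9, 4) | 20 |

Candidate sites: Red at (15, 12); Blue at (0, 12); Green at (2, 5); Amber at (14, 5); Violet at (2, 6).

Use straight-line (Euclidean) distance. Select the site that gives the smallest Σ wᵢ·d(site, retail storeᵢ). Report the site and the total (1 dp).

Total weighted distance at each candidate:
  Red (15, 12): total = 1960.0
  Blue (0, 12): total = 2366.3
  Green (2, 5): total = 1603.7
  Amber (14, 5): total = 1048.3
  Violet (2, 6): total = 1620.4
Minimum is at Amber with total 1048.3 km.

Amber, total 1048.3 km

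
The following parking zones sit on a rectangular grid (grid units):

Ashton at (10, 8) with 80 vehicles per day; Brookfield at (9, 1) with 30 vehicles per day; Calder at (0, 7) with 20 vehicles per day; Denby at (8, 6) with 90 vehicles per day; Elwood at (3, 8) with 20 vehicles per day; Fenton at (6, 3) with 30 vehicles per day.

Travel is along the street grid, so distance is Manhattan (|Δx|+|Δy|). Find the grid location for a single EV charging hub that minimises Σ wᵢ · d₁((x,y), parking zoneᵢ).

Manhattan distance separates: Σwᵢ(|x−xᵢ|+|y−yᵢ|) = Σwᵢ|x−xᵢ| + Σwᵢ|y−yᵢ|, so x and y are optimised independently as 1-D weighted medians.
Total weight W = 270; half = 135.
x-coordinate, sorted with cumulative weight:
  x=0 (Calder, w=20) cum 20
  x=3 (Elwood, w=20) cum 40
  x=6 (Fenton, w=30) cum 70
  x=8 (Denby, w=90) cum 160  ← median
  x=9 (Brookfield, w=30) cum 190
  x=10 (Ashton, w=80) cum 270
⇒ x* = 8
y-coordinate, sorted with cumulative weight:
  y=1 (Brookfield, w=30) cum 30
  y=3 (Fenton, w=30) cum 60
  y=6 (Denby, w=90) cum 150  ← median
  y=7 (Calder, w=20) cum 170
  y=8 (Ashton, w=80) cum 250
  y=8 (Elwood, w=20) cum 270
⇒ y* = 6

(8, 6)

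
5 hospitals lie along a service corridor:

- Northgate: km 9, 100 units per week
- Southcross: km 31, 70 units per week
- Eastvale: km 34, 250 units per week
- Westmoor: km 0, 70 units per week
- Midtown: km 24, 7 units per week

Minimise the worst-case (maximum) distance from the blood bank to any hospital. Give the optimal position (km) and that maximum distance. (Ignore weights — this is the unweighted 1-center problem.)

The 1-center on a line is the midpoint of the two extreme points: leftmost at 0, rightmost at 34.
Optimal location = (0 + 34)/2 = 17; maximum distance = (34 − 0)/2 = 17.

location 17, max distance 17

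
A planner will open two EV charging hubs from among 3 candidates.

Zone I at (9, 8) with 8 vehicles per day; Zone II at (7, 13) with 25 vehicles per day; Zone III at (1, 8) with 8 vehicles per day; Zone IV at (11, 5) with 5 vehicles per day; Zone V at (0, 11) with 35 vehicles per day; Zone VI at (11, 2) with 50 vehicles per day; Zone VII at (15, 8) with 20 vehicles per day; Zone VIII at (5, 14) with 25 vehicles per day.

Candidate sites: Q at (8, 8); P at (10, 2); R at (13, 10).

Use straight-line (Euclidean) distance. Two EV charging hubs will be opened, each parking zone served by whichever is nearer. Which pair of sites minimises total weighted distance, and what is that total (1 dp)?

Evaluate every pair (each demand assigned to the nearer of the two):
  {Q, P}: total = 864.0
  {Q, R}: total = 1071.4
  {P, R}: total = 1092.3
Best pair: {Q, P} with total 864.0.

{Q, P}, total 864.0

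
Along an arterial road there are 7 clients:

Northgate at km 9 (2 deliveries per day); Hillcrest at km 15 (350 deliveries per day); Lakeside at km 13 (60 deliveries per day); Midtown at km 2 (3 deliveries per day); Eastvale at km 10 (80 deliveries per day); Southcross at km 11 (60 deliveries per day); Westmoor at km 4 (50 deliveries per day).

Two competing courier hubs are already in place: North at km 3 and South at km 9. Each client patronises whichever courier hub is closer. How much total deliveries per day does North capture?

The indifferent point is the midpoint (3+9)/2 = 6; clients left of it (closer to North at 3) go to North, those right go to South.
  Midtown at 2 (w=3) → North
  Westmoor at 4 (w=50) → North
  Northgate at 9 (w=2) → South
  Eastvale at 10 (w=80) → South
  Southcross at 11 (w=60) → South
  Lakeside at 13 (w=60) → South
  Hillcrest at 15 (w=350) → South
North captures 53; South captures 552.

53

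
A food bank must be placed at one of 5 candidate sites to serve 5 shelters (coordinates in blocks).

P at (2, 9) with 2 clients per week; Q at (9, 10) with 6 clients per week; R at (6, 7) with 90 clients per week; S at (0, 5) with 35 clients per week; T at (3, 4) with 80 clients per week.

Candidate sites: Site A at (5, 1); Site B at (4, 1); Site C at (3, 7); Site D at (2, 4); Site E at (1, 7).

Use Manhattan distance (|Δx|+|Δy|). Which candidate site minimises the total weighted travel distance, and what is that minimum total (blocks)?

Total weighted distance at each candidate:
  Site A (5, 1): total = 1445
  Site B (4, 1): total = 1424
  Site C (3, 7): total = 745
  Site D (2, 4): total = 903
  Site E (1, 7): total = 1027
Minimum is at Site C with total 745 blocks.

Site C, total 745 blocks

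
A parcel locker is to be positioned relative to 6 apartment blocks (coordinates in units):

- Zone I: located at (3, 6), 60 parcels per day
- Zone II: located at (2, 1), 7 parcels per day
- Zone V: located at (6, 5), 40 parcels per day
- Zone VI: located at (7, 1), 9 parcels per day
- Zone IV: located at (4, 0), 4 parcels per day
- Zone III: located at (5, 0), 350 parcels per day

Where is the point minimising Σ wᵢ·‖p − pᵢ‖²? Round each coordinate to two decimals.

(4.81, 1.23)

The minimiser of Σwᵢ‖p−pᵢ‖² is the weighted centroid p* = (Σwᵢpᵢ)/(Σwᵢ).
Σwᵢ = 470.
Σwᵢxᵢ = 60·3 + 7·2 + 40·6 + 9·7 + 4·4 + 350·5 = 2263.
Σwᵢyᵢ = 60·6 + 7·1 + 40·5 + 9·1 + 4·0 + 350·0 = 576.
x* = 2263/470 = 4.81, y* = 576/470 = 1.23.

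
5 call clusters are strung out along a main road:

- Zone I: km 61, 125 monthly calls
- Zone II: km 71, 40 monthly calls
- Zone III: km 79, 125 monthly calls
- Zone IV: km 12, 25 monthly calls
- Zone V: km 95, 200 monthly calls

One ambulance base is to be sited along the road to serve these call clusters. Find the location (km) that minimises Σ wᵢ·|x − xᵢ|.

For a sum of weighted absolute distances on a line, the optimum is the weighted median (not the mean). Total weight W = 515; half-weight = 257.5.
Sort by position and accumulate weight:
  km 12 (Zone IV, w=25) → cum 25
  km 61 (Zone I, w=125) → cum 150
  km 71 (Zone II, w=40) → cum 190
  km 79 (Zone III, w=125) → cum 315  ≥ 257.5 → median here
  km 95 (Zone V, w=200) → cum 515
Optimal location: km 79.

x = 79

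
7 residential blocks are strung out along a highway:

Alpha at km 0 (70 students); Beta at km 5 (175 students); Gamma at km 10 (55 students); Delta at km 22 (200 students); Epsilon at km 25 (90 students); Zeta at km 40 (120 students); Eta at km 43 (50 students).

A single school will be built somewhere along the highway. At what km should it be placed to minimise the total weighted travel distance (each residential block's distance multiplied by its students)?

For a sum of weighted absolute distances on a line, the optimum is the weighted median (not the mean). Total weight W = 760; half-weight = 380.
Sort by position and accumulate weight:
  km 0 (Alpha, w=70) → cum 70
  km 5 (Beta, w=175) → cum 245
  km 10 (Gamma, w=55) → cum 300
  km 22 (Delta, w=200) → cum 500  ≥ 380 → median here
  km 25 (Epsilon, w=90) → cum 590
  km 40 (Zeta, w=120) → cum 710
  km 43 (Eta, w=50) → cum 760
Optimal location: km 22.

x = 22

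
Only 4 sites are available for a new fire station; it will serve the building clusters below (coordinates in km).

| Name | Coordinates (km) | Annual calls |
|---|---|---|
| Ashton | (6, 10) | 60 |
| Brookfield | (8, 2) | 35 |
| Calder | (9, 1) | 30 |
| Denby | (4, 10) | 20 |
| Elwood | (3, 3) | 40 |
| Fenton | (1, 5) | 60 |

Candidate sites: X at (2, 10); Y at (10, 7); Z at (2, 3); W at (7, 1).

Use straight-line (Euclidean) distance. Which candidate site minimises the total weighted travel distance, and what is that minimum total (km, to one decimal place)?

Z, total 1234.8 km

Total weighted distance at each candidate:
  X (2, 10): total = 1560.8
  Y (10, 7): total = 1680.8
  Z (2, 3): total = 1234.8
  W (7, 1): total = 1454.1
Minimum is at Z with total 1234.8 km.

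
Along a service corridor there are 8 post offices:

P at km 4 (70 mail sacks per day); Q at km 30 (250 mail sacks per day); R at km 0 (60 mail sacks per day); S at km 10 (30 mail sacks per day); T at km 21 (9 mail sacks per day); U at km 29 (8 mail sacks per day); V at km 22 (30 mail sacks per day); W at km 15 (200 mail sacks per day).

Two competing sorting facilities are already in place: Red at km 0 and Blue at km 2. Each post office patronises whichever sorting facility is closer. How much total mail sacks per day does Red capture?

The indifferent point is the midpoint (0+2)/2 = 1; post offices left of it (closer to Red at 0) go to Red, those right go to Blue.
  R at 0 (w=60) → Red
  P at 4 (w=70) → Blue
  S at 10 (w=30) → Blue
  W at 15 (w=200) → Blue
  T at 21 (w=9) → Blue
  V at 22 (w=30) → Blue
  U at 29 (w=8) → Blue
  Q at 30 (w=250) → Blue
Red captures 60; Blue captures 597.

60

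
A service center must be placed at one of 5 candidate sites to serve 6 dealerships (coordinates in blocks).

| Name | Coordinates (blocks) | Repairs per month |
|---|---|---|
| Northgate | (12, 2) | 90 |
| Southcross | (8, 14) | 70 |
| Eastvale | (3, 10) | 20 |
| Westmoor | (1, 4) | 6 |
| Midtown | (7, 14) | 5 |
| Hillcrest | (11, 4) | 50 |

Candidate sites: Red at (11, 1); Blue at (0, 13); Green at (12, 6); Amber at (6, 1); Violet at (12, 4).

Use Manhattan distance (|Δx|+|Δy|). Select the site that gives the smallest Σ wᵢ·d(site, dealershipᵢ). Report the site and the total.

Total weighted distance at each candidate:
  Red (11, 1): total = 1953
  Blue (0, 13): total = 3920
  Green (12, 6): total = 1753
  Amber (6, 1): total = 2438
  Violet (12, 4): total = 1651
Minimum is at Violet with total 1651 blocks.

Violet, total 1651 blocks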